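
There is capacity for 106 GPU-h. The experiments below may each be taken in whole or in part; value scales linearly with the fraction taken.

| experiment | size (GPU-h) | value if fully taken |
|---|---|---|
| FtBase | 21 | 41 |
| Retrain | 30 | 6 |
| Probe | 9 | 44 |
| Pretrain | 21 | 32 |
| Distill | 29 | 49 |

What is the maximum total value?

Sort by value density: Probe 44/9≈4.89, FtBase 41/21≈1.95, Distill 49/29≈1.69, Pretrain 32/21≈1.52, Retrain 6/30≈0.2.
Take all of Probe (9 GPU-h, value 44) ; 97 GPU-h left.
All 21 GPU-h of FtBase fit (value 41) ; 76 remain.
All 29 GPU-h of Distill fit (value 49) ; 47 remain.
All 21 GPU-h of Pretrain fit (value 32) ; 26 remain.
26 GPU-h left: a 26/30 share of Retrain gives 6×26/30 = 5.2.
Total value = 171.2.

171.2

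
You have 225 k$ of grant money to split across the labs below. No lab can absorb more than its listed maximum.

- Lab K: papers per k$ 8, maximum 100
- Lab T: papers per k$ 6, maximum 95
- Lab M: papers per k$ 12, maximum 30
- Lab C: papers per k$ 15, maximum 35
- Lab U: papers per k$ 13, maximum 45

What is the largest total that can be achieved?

2360

Order the labs by papers per k$: Lab C 15 > Lab U 13 > Lab M 12 > Lab K 8 > Lab T 6.
Lab C takes 35 to reach its cap of 35 → 190 left.
Lab U: +45 to 45 (cap) → 145 left.
Lab M takes 30 to reach its cap of 30 → 115 left.
Lab K: +100 to 100 (cap) → 15 left.
Only 15 left; Lab T takes them to reach 15.
Total = 8×100 + 6×15 + 12×30 + 15×35 + 13×45 = 2360.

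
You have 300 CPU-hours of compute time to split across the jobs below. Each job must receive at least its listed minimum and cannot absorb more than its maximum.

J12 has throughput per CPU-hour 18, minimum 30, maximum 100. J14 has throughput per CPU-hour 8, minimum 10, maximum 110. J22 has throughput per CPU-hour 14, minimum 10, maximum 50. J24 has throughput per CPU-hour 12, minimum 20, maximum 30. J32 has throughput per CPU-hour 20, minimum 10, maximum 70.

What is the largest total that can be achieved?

Meeting every minimum uses 30+10+10+20+10 = 80 CPU-hours, leaving 220.
Rank by throughput per CPU-hour: J32 20 > J12 18 > J22 14 > J24 12 > J14 8.
J32 takes 60 more to reach its cap of 70 — 160 left.
J12 takes 70 more to reach its cap of 100 — 90 left.
Give J22 40 more to hit its cap of 50 — 50 left.
J24: +10 to 30 (cap) — 40 left.
J14 has room for 100 more but only 40 remain, so it gets 50.
Total = 18×100 + 8×50 + 14×50 + 12×30 + 20×70 = 4660.

4660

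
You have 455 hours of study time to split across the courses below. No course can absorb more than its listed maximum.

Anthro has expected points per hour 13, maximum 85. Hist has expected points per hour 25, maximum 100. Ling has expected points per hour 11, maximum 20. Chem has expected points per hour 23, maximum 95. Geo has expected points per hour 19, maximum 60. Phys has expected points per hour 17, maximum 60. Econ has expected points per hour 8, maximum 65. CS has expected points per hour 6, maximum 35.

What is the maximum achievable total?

Order the courses by expected points per hour: Hist 25 > Chem 23 > Geo 19 > Phys 17 > Anthro 13 > Ling 11 > Econ 8 > CS 6.
Hist: +100 to 100 (cap) — 355 left.
Chem: +95 to 95 (cap) — 260 left.
Geo takes 60 to reach its cap of 60 — 200 left.
Give Phys 60 to hit its cap of 60 — 140 left.
Give Anthro 85 to hit its cap of 85 — 55 left.
Ling takes 20 to reach its cap of 20 — 35 left.
Econ has room for 65 but only 35 remain, so it gets 35.
Total = 13×85 + 25×100 + 11×20 + 23×95 + 19×60 + 17×60 + 8×35 = 8450.

8450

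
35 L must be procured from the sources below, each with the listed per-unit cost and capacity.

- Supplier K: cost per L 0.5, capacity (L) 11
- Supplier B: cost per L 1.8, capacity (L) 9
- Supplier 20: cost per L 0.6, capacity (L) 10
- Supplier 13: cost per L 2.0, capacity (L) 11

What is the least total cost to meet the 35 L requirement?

37.7

Cheapest first:
Supplier K at 0.5: take all 11 L ; 24 still needed.
Take 10 from Supplier 20 at 0.6 ; need 14 more.
Take 9 from Supplier B at 1.8 ; need 5 more.
Supplier 13 (2.0): take the remaining 5 ; done.
Cost = 11×0.5 + 10×0.6 + 9×1.8 + 5×2.0 = 37.7.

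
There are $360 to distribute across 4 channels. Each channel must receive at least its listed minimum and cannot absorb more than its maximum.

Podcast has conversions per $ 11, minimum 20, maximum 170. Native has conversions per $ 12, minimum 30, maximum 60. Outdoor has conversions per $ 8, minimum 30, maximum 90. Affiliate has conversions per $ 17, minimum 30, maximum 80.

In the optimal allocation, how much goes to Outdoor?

50

Meeting every minimum uses 20+30+30+30 = 110 $, leaving 250.
Order the channels by conversions per $: Affiliate 17 > Native 12 > Podcast 11 > Outdoor 8.
Give Affiliate 50 more to hit its cap of 80 — 200 left.
Native takes 30 more to reach its cap of 60 — 170 left.
Podcast takes 150 more to reach its cap of 170 — 20 left.
Only 20 left; Outdoor takes them to reach 50.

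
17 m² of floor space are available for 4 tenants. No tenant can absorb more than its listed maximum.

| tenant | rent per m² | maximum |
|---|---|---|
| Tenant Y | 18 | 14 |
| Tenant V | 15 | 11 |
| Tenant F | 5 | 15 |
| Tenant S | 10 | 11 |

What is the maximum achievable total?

297

Highest rent per m² first: Tenant Y 18 > Tenant V 15 > Tenant S 10 > Tenant F 5.
Tenant Y takes 14 to reach its cap of 14 → 3 left.
Only 3 left; Tenant V takes them to reach 3.
Total = 18×14 + 15×3 = 297.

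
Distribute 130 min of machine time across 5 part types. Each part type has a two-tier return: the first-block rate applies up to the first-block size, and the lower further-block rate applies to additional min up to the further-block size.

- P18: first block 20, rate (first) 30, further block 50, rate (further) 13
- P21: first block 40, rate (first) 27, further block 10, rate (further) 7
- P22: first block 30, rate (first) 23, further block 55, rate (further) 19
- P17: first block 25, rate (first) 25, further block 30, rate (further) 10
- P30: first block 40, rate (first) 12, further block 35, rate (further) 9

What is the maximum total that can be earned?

3280

Treat each block as its own option and order by rate: P18/T1 30 > P21/T1 27 > P17/T1 25 > P22/T1 23 > P22/T2 19 > P18/T2 13 > P30/T1 12 > P17/T2 10 > P30/T2 9 > P21/T2 7.
Fill P18 T1 block (20 at 30) — 110 left.
Fill P21 T1 block (40 at 27) — 70 left.
P17 T1 at 25: fill all 25 — 45 left.
P22/T1 (23): +30 — 15 left.
15 remain; put them into P22 T2 at 19.
Total = 30×20 + 27×40 + 25×25 + 23×30 + 19×15 = 3280.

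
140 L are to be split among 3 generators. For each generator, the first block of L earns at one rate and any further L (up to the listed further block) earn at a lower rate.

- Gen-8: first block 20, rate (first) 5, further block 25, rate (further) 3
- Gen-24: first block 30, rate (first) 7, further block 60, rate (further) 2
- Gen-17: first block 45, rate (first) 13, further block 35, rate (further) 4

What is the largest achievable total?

1065

Rank every tier by rate: Gen-17/first 13 > Gen-24/first 7 > Gen-8/first 5 > Gen-17/second 4 > Gen-8/second 3 > Gen-24/second 2.
Gen-17/first (13): +45 — 95 left.
Gen-24/first (7): +30 — 65 left.
Gen-8/first (5): +20 — 45 left.
Fill Gen-17 second block (35 at 4) — 10 left.
Gen-8 second at 3: only 10 left, fill 10.
Total = 13×45 + 7×30 + 5×20 + 4×35 + 3×10 = 1065.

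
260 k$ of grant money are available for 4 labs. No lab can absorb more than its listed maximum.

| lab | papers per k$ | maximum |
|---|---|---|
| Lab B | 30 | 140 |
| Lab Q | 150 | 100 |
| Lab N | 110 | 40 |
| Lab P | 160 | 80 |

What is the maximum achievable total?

Rank by papers per k$: Lab P 160 > Lab Q 150 > Lab N 110 > Lab B 30.
Give Lab P 80 to hit its cap of 80 ; 180 left.
Lab Q takes 100 to reach its cap of 100 ; 80 left.
Give Lab N 40 to hit its cap of 40 ; 40 left.
Only 40 left; Lab B takes them to reach 40.
Total = 30×40 + 150×100 + 110×40 + 160×80 = 33400.

33400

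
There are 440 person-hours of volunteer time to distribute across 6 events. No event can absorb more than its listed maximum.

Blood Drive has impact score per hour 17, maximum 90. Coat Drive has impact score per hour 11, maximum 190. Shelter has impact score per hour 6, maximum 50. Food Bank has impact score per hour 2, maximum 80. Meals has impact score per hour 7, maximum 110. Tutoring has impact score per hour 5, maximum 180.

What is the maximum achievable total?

Highest impact score per hour first: Blood Drive 17 > Coat Drive 11 > Meals 7 > Shelter 6 > Tutoring 5 > Food Bank 2.
Blood Drive: +90 to 90 (cap) ; 350 left.
Coat Drive: +190 to 190 (cap) ; 160 left.
Meals takes 110 to reach its cap of 110 ; 50 left.
Shelter: +50 to 50 (cap) ; 0 left.
Total = 17×90 + 11×190 + 6×50 + 7×110 = 4690.

4690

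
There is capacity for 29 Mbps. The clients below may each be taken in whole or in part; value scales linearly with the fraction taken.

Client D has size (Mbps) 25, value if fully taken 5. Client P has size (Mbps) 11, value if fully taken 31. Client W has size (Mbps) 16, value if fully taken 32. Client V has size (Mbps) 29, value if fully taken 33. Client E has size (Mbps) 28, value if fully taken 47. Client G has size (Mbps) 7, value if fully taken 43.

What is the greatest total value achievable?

Best value per unit of size first: Client G 43/7≈6.14, Client P 31/11≈2.82, Client W 32/16≈2, Client E 47/28≈1.68, Client V 33/29≈1.14, Client D 5/25≈0.2.
Client G: take in full, 7 Mbps for value 43 ; 22 left.
Client P: take in full, 11 Mbps for value 31 ; 11 left.
Only 11 Mbps remain; take 11/16 of Client W for value 32×11/16 = 22.
Total value = 96.

96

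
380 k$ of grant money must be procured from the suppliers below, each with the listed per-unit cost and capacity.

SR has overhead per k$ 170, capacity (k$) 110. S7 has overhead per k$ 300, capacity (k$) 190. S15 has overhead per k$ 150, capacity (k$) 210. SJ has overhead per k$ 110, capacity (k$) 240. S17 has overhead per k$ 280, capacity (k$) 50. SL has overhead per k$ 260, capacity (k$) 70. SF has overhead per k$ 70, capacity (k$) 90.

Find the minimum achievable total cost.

40200

Use suppliers in increasing cost order.
Take 90 from SF at 70 — need 290 more.
SJ (110): use full 240 — 50 k$ to go.
S15 at 150: take 50 of its 210 — requirement met.
SR, SL, S17, S7: unused.
Cost = 90×70 + 240×110 + 50×150 = 40200.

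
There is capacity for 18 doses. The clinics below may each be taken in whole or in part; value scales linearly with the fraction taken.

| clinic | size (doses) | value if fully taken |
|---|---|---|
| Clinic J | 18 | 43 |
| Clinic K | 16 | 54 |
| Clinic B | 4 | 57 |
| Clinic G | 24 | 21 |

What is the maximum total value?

104.25

Sort by value density: Clinic B 57/4≈14.2, Clinic K 54/16≈3.38, Clinic J 43/18≈2.39, Clinic G 21/24≈0.875.
Take all of Clinic B (4 doses, value 57) ; 14 doses left.
Fill the last 14 doses with part of Clinic K: 14/16 of it earns 47.25.
Total value = 104.25.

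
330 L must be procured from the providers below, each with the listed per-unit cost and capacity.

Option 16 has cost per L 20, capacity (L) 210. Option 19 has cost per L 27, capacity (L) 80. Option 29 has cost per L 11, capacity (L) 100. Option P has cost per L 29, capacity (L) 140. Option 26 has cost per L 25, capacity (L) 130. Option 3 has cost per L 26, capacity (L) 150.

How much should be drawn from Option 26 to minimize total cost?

Cheapest first:
Option 29 at 11: take all 100 L → 230 still needed.
Take 210 from Option 16 at 20 → need 20 more.
Take 20 from Option 26 at 25 to finish.
Option 3, Option 19, Option P: unused.

20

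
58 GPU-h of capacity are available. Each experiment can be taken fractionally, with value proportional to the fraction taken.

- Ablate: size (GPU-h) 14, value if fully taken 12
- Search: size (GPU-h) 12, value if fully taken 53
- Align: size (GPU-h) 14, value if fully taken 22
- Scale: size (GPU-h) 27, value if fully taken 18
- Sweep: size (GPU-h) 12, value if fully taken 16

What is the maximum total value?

107

Rank by value-to-size ratio: Search 53/12≈4.42, Align 22/14≈1.57, Sweep 16/12≈1.33, Ablate 12/14≈0.857, Scale 18/27≈0.667.
Search: take in full, 12 GPU-h for value 53 → 46 left.
All 14 GPU-h of Align fit (value 22) → 32 remain.
Take all of Sweep (12 GPU-h, value 16) → 20 GPU-h left.
All 14 GPU-h of Ablate fit (value 12) → 6 remain.
Only 6 GPU-h remain; take 6/27 of Scale for value 18×6/27 = 4.
Total value = 107.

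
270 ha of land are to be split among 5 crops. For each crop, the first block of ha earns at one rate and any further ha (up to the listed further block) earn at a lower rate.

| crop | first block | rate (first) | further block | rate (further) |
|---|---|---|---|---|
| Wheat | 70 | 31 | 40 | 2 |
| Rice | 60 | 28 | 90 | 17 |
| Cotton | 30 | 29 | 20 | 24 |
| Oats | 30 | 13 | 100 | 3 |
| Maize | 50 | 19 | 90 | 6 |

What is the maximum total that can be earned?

Order all 10 blocks by rate: Wheat/tier1 31 > Cotton/tier1 29 > Rice/tier1 28 > Cotton/tier2 24 > Maize/tier1 19 > Rice/tier2 17 > Oats/tier1 13 > Maize/tier2 6 > Oats/tier2 3 > Wheat/tier2 2.
Fill Wheat tier1 block (70 at 31) → 200 left.
Cotton tier1 at 29: fill all 30 → 170 left.
Rice/tier1 (28): +60 → 110 left.
Cotton/tier2 (24): +20 → 90 left.
Fill Maize tier1 block (50 at 19) → 40 left.
Rice/tier2: +40 of 90 at 17; pool empty.
Total = 31×70 + 29×30 + 28×60 + 24×20 + 19×50 + 17×40 = 6830.

6830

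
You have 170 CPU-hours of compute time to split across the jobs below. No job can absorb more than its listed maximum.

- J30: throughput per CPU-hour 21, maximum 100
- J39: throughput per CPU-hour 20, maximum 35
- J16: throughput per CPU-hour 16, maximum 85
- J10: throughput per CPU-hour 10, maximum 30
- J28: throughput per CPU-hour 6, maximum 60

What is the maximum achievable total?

Rank by throughput per CPU-hour: J30 21 > J39 20 > J16 16 > J10 10 > J28 6.
J30: +100 to 100 (cap) — 70 left.
J39 takes 35 to reach its cap of 35 — 35 left.
Only 35 left; J16 takes them to reach 35.
Total = 21×100 + 20×35 + 16×35 = 3360.

3360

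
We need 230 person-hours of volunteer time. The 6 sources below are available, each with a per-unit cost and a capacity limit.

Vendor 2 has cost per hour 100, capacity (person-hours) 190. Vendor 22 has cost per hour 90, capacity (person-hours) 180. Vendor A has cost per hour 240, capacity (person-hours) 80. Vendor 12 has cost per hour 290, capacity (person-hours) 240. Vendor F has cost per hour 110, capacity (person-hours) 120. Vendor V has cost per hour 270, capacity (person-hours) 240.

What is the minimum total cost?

21200

Use sources in increasing cost order.
Vendor 22 at 90: take all 180 person-hours — 50 still needed.
Take 50 from Vendor 2 at 100 to finish.
Vendor F, Vendor A, Vendor V, Vendor 12: unused.
Cost = 180×90 + 50×100 = 21200.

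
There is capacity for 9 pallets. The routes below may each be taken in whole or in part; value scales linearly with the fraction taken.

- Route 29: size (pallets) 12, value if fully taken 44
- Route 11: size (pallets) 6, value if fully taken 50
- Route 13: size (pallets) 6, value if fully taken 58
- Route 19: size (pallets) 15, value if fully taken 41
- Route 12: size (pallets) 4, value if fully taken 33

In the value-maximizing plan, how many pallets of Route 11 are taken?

Rank by value-to-size ratio: Route 13 58/6≈9.67, Route 11 50/6≈8.33, Route 12 33/4≈8.25, Route 29 44/12≈3.67, Route 19 41/15≈2.73.
Route 13: take in full, 6 pallets for value 58 — 3 left.
Only 3 pallets remain; take 3/6 of Route 11 for value 50×3/6 = 25.

3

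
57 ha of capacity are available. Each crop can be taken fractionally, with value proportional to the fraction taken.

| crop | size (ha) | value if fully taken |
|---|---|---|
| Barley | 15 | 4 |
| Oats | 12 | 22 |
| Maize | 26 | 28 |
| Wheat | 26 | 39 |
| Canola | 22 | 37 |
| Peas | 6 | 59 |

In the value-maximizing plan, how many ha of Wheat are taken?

17

Sort by value density: Peas 59/6≈9.83, Oats 22/12≈1.83, Canola 37/22≈1.68, Wheat 39/26≈1.5, Maize 28/26≈1.08, Barley 4/15≈0.267.
All 6 ha of Peas fit (value 59) ; 51 remain.
Take all of Oats (12 ha, value 22) ; 39 ha left.
Take all of Canola (22 ha, value 37) ; 17 ha left.
17 ha left: a 17/26 share of Wheat gives 39×17/26 = 25.5.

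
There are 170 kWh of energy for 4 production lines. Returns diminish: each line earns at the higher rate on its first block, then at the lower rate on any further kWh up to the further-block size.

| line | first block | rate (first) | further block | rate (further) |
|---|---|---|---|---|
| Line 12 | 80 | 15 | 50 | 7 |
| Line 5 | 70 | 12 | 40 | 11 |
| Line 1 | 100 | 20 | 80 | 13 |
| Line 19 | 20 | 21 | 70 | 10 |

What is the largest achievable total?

3170

Treat each block as its own option and order by rate: Line 19/tier1 21 > Line 1/tier1 20 > Line 12/tier1 15 > Line 1/tier2 13 > Line 5/tier1 12 > Line 5/tier2 11 > Line 19/tier2 10 > Line 12/tier2 7.
Line 19 tier1 at 21: fill all 20 ; 150 left.
Fill Line 1 tier1 block (100 at 20) ; 50 left.
50 remain; put them into Line 12 tier1 at 15.
Total = 21×20 + 20×100 + 15×50 = 3170.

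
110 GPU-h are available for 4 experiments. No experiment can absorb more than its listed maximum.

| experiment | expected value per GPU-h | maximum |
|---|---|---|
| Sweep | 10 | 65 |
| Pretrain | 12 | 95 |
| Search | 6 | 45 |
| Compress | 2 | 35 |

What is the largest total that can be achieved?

1290

Order the experiments by expected value per GPU-h: Pretrain 12 > Sweep 10 > Search 6 > Compress 2.
Give Pretrain 95 to hit its cap of 95 ; 15 left.
Sweep: +15 (room for 65) → 15. Pool exhausted.
Total = 10×15 + 12×95 = 1290.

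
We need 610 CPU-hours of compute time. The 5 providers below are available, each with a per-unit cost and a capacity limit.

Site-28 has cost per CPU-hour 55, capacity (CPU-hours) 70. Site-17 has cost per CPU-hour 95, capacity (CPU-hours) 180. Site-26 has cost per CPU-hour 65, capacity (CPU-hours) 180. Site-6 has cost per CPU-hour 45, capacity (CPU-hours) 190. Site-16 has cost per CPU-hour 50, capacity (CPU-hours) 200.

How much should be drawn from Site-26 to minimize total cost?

150

Cheapest first:
Site-6 at 45: take all 190 CPU-hours → 420 still needed.
Site-16 (50): use full 200 → 220 CPU-hours to go.
Take 70 from Site-28 at 55 → need 150 more.
Site-26 at 65: take 150 of its 180 → requirement met.
Site-17: unused.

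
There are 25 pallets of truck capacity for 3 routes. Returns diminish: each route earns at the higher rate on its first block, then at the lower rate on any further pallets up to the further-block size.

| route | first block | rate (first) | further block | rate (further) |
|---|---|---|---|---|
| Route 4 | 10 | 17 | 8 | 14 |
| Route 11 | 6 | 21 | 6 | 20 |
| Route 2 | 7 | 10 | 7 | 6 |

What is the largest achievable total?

458

Treat each block as its own option and order by rate: Route 11/T1 21 > Route 11/T2 20 > Route 4/T1 17 > Route 4/T2 14 > Route 2/T1 10 > Route 2/T2 6.
Route 11 T1 at 21: fill all 6 ; 19 left.
Route 11 T2 at 20: fill all 6 ; 13 left.
Fill Route 4 T1 block (10 at 17) ; 3 left.
Route 4/T2: +3 of 8 at 14; pool empty.
Total = 21×6 + 20×6 + 17×10 + 14×3 = 458.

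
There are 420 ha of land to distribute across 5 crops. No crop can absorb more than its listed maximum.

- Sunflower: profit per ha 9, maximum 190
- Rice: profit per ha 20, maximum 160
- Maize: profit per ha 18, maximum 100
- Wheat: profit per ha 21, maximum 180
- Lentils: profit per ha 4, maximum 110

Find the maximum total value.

8420

Rank by profit per ha: Wheat 21 > Rice 20 > Maize 18 > Sunflower 9 > Lentils 4.
Give Wheat 180 to hit its cap of 180 ; 240 left.
Rice takes 160 to reach its cap of 160 ; 80 left.
Maize has room for 100 but only 80 remain, so it gets 80.
Total = 20×160 + 18×80 + 21×180 = 8420.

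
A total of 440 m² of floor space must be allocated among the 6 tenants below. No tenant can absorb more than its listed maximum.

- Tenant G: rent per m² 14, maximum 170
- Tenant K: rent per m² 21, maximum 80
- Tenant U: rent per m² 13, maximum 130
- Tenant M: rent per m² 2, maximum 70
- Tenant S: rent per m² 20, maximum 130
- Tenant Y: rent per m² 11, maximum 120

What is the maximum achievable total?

Order the tenants by rent per m²: Tenant K 21 > Tenant S 20 > Tenant G 14 > Tenant U 13 > Tenant Y 11 > Tenant M 2.
Tenant K takes 80 to reach its cap of 80 — 360 left.
Tenant S takes 130 to reach its cap of 130 — 230 left.
Tenant G takes 170 to reach its cap of 170 — 60 left.
Only 60 left; Tenant U takes them to reach 60.
Total = 14×170 + 21×80 + 13×60 + 20×130 = 7440.

7440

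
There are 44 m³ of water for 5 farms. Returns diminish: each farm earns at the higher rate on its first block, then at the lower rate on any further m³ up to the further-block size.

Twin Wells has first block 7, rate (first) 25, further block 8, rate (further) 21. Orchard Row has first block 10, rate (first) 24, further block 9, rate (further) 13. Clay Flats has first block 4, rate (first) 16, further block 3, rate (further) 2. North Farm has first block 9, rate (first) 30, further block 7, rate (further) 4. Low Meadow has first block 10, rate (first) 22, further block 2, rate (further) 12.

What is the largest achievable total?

Rank every tier by rate: North Farm/first 30 > Twin Wells/first 25 > Orchard Row/first 24 > Low Meadow/first 22 > Twin Wells/second 21 > Clay Flats/first 16 > Orchard Row/second 13 > Low Meadow/second 12 > North Farm/second 4 > Clay Flats/second 2.
Fill North Farm first block (9 at 30) → 35 left.
Twin Wells first at 25: fill all 7 → 28 left.
Fill Orchard Row first block (10 at 24) → 18 left.
Fill Low Meadow first block (10 at 22) → 8 left.
Twin Wells second at 21: fill all 8 → 0 left.
Total = 30×9 + 25×7 + 24×10 + 22×10 + 21×8 = 1073.

1073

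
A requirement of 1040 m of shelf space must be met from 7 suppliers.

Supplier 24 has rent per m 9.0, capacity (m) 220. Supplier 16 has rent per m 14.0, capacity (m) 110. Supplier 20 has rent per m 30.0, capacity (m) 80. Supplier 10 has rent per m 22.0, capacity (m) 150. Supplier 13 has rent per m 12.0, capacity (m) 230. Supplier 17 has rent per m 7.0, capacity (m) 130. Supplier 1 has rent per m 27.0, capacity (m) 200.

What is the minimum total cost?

Use suppliers in increasing cost order.
Supplier 17 at 7.0: take all 130 m — 910 still needed.
Supplier 24 at 9.0: take all 220 m — 690 still needed.
Take 230 from Supplier 13 at 12.0 — need 460 more.
Take 110 from Supplier 16 at 14.0 — need 350 more.
Supplier 10 (22.0): use full 150 — 200 m to go.
Supplier 1 at 27.0: take all 200 m — 0 still needed.
Supplier 20: unused.
Cost = 130×7.0 + 220×9.0 + 230×12.0 + 110×14.0 + 150×22.0 + 200×27.0 = 15890.

15890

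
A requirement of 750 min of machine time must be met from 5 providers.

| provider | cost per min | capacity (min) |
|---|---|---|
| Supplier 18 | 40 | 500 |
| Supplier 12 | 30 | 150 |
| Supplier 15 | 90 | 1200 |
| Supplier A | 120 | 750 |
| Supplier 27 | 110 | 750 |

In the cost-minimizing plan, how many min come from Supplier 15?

Fill from the cheapest provider first.
Supplier 12 at 30: take all 150 min ; 600 still needed.
Take 500 from Supplier 18 at 40 ; need 100 more.
Supplier 15 at 90: take 100 of its 1200 ; requirement met.
Supplier 27, Supplier A: unused.

100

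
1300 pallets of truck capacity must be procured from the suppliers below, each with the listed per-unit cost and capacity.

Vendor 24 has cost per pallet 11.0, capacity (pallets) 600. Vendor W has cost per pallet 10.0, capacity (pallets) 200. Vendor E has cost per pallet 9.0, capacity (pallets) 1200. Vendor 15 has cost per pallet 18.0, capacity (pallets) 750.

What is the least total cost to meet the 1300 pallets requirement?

Use suppliers in increasing cost order.
Take 1200 from Vendor E at 9.0 → need 100 more.
Vendor W (10.0): take the remaining 100 → done.
Vendor 24, Vendor 15: unused.
Cost = 1200×9.0 + 100×10.0 = 11800.

11800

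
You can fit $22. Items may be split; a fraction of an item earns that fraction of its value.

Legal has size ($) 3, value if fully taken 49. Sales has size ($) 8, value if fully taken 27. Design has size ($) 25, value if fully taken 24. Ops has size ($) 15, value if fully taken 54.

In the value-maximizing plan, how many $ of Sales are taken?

Best value per unit of size first: Legal 49/3≈16.3, Ops 54/15≈3.6, Sales 27/8≈3.38, Design 24/25≈0.96.
Take all of Legal (3 $, value 49) ; 19 $ left.
Take all of Ops (15 $, value 54) ; 4 $ left.
Fill the last 4 $ with part of Sales: 4/8 of it earns 13.5.

4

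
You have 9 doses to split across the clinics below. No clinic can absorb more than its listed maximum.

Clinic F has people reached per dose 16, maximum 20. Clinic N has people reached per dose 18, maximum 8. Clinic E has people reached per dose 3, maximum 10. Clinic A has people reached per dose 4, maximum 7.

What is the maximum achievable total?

160

Order the clinics by people reached per dose: Clinic N 18 > Clinic F 16 > Clinic A 4 > Clinic E 3.
Clinic N: +8 to 8 (cap) — 1 left.
Clinic F has room for 20 but only 1 remain, so it gets 1.
Total = 16×1 + 18×8 = 160.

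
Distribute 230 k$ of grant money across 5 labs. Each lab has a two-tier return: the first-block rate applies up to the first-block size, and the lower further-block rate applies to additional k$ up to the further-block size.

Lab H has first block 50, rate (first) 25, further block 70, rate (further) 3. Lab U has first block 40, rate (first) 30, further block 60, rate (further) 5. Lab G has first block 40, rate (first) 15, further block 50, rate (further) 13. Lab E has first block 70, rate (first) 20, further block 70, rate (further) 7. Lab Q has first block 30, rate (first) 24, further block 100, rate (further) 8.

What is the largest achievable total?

Order all 10 blocks by rate: Lab U/first 30 > Lab H/first 25 > Lab Q/first 24 > Lab E/first 20 > Lab G/first 15 > Lab G/second 13 > Lab Q/second 8 > Lab E/second 7 > Lab U/second 5 > Lab H/second 3.
Lab U/first (30): +40 — 190 left.
Lab H/first (25): +50 — 140 left.
Lab Q/first (24): +30 — 110 left.
Fill Lab E first block (70 at 20) — 40 left.
Lab G/first (15): +40 — 0 left.
Total = 30×40 + 25×50 + 24×30 + 20×70 + 15×40 = 5170.

5170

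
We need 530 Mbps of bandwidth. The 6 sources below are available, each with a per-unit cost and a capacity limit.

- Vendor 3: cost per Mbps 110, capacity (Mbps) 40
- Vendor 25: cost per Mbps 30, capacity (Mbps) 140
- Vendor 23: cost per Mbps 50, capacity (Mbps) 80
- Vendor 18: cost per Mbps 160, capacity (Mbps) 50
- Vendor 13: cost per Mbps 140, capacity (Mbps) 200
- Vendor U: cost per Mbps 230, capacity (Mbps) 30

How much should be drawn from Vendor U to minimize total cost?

20

Fill from the cheapest source first.
Take 140 from Vendor 25 at 30 ; need 390 more.
Vendor 23 at 50: take all 80 Mbps ; 310 still needed.
Vendor 3 (110): use full 40 ; 270 Mbps to go.
Take 200 from Vendor 13 at 140 ; need 70 more.
Vendor 18 at 160: take all 50 Mbps ; 20 still needed.
Vendor U (230): take the remaining 20 ; done.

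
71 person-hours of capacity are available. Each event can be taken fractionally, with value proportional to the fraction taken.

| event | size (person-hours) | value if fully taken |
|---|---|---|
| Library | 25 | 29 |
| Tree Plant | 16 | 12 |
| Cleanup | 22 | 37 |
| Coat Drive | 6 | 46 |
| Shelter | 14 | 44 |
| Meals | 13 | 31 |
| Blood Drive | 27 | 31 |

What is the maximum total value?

Sort by value density: Coat Drive 46/6≈7.67, Shelter 44/14≈3.14, Meals 31/13≈2.38, Cleanup 37/22≈1.68, Library 29/25≈1.16, Blood Drive 31/27≈1.15, Tree Plant 12/16≈0.75.
Coat Drive: take in full, 6 person-hours for value 46 → 65 left.
All 14 person-hours of Shelter fit (value 44) → 51 remain.
Meals: take in full, 13 person-hours for value 31 → 38 left.
Cleanup: take in full, 22 person-hours for value 37 → 16 left.
16 person-hours left: a 16/25 share of Library gives 29×16/25 = 18.56.
Total value = 176.56.

176.56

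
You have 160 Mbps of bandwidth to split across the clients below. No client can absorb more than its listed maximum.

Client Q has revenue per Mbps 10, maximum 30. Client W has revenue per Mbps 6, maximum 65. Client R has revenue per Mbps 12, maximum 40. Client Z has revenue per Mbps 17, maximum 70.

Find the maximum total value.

2090

Order the clients by revenue per Mbps: Client Z 17 > Client R 12 > Client Q 10 > Client W 6.
Client Z: +70 to 70 (cap) — 90 left.
Give Client R 40 to hit its cap of 40 — 50 left.
Give Client Q 30 to hit its cap of 30 — 20 left.
Client W: +20 (room for 65) → 20. Pool exhausted.
Total = 10×30 + 6×20 + 12×40 + 17×70 = 2090.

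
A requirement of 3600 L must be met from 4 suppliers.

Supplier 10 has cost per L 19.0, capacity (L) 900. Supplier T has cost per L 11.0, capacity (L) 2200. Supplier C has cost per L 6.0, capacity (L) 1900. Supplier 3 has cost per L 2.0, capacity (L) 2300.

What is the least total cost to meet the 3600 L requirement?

Cheapest first:
Take 2300 from Supplier 3 at 2.0 ; need 1300 more.
Supplier C (6.0): take the remaining 1300 ; done.
Supplier T, Supplier 10: unused.
Cost = 2300×2.0 + 1300×6.0 = 12400.

12400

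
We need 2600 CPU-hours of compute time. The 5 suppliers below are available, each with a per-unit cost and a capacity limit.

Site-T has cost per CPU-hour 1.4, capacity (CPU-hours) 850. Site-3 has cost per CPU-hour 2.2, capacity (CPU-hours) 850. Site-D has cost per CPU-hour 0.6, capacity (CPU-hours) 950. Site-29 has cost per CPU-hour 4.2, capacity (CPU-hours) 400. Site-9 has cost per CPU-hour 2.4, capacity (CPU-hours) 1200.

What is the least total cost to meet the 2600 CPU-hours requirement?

Use suppliers in increasing cost order.
Take 950 from Site-D at 0.6 — need 1650 more.
Site-T (1.4): use full 850 — 800 CPU-hours to go.
Site-3 at 2.2: take 800 of its 850 — requirement met.
Site-9, Site-29: unused.
Cost = 950×0.6 + 850×1.4 + 800×2.2 = 3520.

3520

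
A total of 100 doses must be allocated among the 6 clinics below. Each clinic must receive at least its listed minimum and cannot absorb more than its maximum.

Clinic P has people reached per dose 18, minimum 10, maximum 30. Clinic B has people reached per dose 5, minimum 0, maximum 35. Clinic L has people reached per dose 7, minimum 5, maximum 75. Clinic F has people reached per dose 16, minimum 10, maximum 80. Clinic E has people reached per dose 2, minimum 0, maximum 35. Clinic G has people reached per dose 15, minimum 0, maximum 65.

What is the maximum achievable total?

1615

Meeting every minimum uses 10+0+5+10+0+0 = 25 doses, leaving 75.
Order the clinics by people reached per dose: Clinic P 18 > Clinic F 16 > Clinic G 15 > Clinic L 7 > Clinic B 5 > Clinic E 2.
Give Clinic P 20 more to hit its cap of 30 ; 55 left.
Only 55 left; Clinic F takes them to reach 65.
Total = 18×30 + 7×5 + 16×65 = 1615.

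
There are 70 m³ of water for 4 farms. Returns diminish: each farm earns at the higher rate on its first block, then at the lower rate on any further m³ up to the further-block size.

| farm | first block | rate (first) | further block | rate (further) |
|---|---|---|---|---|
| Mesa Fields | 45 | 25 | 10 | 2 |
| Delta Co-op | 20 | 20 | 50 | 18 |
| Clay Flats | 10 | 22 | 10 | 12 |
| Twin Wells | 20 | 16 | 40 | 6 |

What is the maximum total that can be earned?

1645

Order all 8 blocks by rate: Mesa Fields/T1 25 > Clay Flats/T1 22 > Delta Co-op/T1 20 > Delta Co-op/T2 18 > Twin Wells/T1 16 > Clay Flats/T2 12 > Twin Wells/T2 6 > Mesa Fields/T2 2.
Mesa Fields T1 at 25: fill all 45 — 25 left.
Clay Flats T1 at 22: fill all 10 — 15 left.
Delta Co-op T1 at 20: only 15 left, fill 15.
Total = 25×45 + 22×10 + 20×15 = 1645.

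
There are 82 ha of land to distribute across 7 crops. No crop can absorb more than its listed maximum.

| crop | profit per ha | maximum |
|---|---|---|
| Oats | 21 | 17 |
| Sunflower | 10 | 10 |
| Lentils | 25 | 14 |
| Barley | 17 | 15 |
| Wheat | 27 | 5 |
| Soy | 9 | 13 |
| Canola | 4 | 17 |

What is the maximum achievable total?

1346

Order the crops by profit per ha: Wheat 27 > Lentils 25 > Oats 21 > Barley 17 > Sunflower 10 > Soy 9 > Canola 4.
Wheat: +5 to 5 (cap) — 77 left.
Lentils: +14 to 14 (cap) — 63 left.
Oats takes 17 to reach its cap of 17 — 46 left.
Give Barley 15 to hit its cap of 15 — 31 left.
Give Sunflower 10 to hit its cap of 10 — 21 left.
Give Soy 13 to hit its cap of 13 — 8 left.
Canola has room for 17 but only 8 remain, so it gets 8.
Total = 21×17 + 10×10 + 25×14 + 17×15 + 27×5 + 9×13 + 4×8 = 1346.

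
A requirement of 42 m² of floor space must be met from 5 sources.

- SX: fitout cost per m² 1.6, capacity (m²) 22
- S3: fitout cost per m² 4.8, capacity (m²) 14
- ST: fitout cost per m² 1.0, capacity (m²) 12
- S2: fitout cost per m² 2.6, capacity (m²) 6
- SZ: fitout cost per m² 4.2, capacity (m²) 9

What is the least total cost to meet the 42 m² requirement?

Cheapest first:
ST (1.0): use full 12 — 30 m² to go.
SX (1.6): use full 22 — 8 m² to go.
S2 at 2.6: take all 6 m² — 2 still needed.
SZ at 4.2: take 2 of its 9 — requirement met.
S3: unused.
Cost = 12×1.0 + 22×1.6 + 6×2.6 + 2×4.2 = 71.2.

71.2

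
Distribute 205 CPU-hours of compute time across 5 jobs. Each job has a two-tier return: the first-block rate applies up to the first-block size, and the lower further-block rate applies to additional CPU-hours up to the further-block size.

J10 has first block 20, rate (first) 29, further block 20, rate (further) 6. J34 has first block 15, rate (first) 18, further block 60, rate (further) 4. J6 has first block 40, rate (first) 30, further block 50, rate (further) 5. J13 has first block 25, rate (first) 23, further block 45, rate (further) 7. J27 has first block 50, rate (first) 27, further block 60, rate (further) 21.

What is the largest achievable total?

Order all 10 blocks by rate: J6/tier1 30 > J10/tier1 29 > J27/tier1 27 > J13/tier1 23 > J27/tier2 21 > J34/tier1 18 > J13/tier2 7 > J10/tier2 6 > J6/tier2 5 > J34/tier2 4.
Fill J6 tier1 block (40 at 30) → 165 left.
J10 tier1 at 29: fill all 20 → 145 left.
J27 tier1 at 27: fill all 50 → 95 left.
Fill J13 tier1 block (25 at 23) → 70 left.
Fill J27 tier2 block (60 at 21) → 10 left.
J34 tier1 at 18: only 10 left, fill 10.
Total = 30×40 + 29×20 + 27×50 + 23×25 + 21×60 + 18×10 = 5145.

5145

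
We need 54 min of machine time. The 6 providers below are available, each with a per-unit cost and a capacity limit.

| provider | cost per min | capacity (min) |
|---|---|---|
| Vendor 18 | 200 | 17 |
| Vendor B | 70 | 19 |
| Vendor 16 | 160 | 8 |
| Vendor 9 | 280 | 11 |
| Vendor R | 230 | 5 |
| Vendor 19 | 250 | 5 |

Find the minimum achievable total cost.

Fill from the cheapest provider first.
Vendor B (70): use full 19 ; 35 min to go.
Take 8 from Vendor 16 at 160 ; need 27 more.
Vendor 18 (200): use full 17 ; 10 min to go.
Vendor R at 230: take all 5 min ; 5 still needed.
Take 5 from Vendor 19 at 250 ; need 0 more.
Vendor 9: unused.
Cost = 19×70 + 8×160 + 17×200 + 5×230 + 5×250 = 8410.

8410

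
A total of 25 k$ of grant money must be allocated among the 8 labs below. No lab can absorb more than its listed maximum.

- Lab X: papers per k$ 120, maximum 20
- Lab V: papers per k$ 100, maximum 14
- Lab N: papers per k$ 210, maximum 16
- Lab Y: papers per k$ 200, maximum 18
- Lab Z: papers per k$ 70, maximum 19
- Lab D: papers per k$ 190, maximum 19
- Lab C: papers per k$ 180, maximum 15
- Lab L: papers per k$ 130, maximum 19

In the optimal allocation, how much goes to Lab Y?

Highest papers per k$ first: Lab N 210 > Lab Y 200 > Lab D 190 > Lab C 180 > Lab L 130 > Lab X 120 > Lab V 100 > Lab Z 70.
Lab N: +16 to 16 (cap) ; 9 left.
Only 9 left; Lab Y takes them to reach 9.

9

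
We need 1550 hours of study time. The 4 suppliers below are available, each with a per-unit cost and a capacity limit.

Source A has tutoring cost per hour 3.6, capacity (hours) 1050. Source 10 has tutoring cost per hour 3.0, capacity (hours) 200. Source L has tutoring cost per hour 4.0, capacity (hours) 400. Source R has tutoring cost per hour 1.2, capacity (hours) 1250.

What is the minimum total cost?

Cheapest first:
Source R at 1.2: take all 1250 hours → 300 still needed.
Source 10 at 3.0: take all 200 hours → 100 still needed.
Source A (3.6): take the remaining 100 → done.
Source L: unused.
Cost = 1250×1.2 + 200×3.0 + 100×3.6 = 2460.

2460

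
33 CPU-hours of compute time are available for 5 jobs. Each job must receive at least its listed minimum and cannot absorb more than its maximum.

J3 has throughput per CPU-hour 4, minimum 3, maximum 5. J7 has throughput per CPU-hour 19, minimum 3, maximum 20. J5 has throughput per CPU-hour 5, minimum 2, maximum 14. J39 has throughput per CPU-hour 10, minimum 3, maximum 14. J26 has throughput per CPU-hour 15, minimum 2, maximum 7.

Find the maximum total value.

Meeting every minimum uses 3+3+2+3+2 = 13 CPU-hours, leaving 20.
Highest throughput per CPU-hour first: J7 19 > J26 15 > J39 10 > J5 5 > J3 4.
Give J7 17 more to hit its cap of 20 → 3 left.
J26 has room for 5 more but only 3 remain, so it gets 5.
Total = 4×3 + 19×20 + 5×2 + 10×3 + 15×5 = 507.

507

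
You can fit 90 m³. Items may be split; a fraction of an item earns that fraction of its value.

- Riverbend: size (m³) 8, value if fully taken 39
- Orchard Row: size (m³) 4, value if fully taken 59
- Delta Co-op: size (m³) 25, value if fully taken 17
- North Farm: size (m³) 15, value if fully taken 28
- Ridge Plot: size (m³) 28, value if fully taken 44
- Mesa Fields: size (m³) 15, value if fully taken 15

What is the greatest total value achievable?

Best value per unit of size first: Orchard Row 59/4≈14.8, Riverbend 39/8≈4.88, North Farm 28/15≈1.87, Ridge Plot 44/28≈1.57, Mesa Fields 15/15≈1, Delta Co-op 17/25≈0.68.
All 4 m³ of Orchard Row fit (value 59) → 86 remain.
Riverbend: take in full, 8 m³ for value 39 → 78 left.
Take all of North Farm (15 m³, value 28) → 63 m³ left.
All 28 m³ of Ridge Plot fit (value 44) → 35 remain.
Take all of Mesa Fields (15 m³, value 15) → 20 m³ left.
Fill the last 20 m³ with part of Delta Co-op: 20/25 of it earns 13.6.
Total value = 198.6.

198.6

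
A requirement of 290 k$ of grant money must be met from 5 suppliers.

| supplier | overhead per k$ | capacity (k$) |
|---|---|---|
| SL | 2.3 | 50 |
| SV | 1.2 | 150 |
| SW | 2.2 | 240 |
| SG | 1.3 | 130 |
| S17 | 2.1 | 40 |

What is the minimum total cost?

Use suppliers in increasing cost order.
Take 150 from SV at 1.2 → need 140 more.
SG (1.3): use full 130 → 10 k$ to go.
S17 (2.1): take the remaining 10 → done.
SW, SL: unused.
Cost = 150×1.2 + 130×1.3 + 10×2.1 = 370.

370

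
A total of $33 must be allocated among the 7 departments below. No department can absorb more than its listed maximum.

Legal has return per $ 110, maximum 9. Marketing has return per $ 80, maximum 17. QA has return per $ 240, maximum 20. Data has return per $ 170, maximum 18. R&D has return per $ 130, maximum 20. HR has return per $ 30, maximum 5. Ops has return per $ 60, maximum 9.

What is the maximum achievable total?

Highest return per $ first: QA 240 > Data 170 > R&D 130 > Legal 110 > Marketing 80 > Ops 60 > HR 30.
QA takes 20 to reach its cap of 20 ; 13 left.
Data has room for 18 but only 13 remain, so it gets 13.
Total = 240×20 + 170×13 = 7010.

7010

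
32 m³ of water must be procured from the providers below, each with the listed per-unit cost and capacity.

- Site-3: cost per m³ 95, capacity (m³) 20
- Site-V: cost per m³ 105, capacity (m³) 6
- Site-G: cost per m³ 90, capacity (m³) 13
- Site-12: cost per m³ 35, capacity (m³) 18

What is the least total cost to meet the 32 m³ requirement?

1895

Fill from the cheapest provider first.
Site-12 at 35: take all 18 m³ — 14 still needed.
Site-G at 90: take all 13 m³ — 1 still needed.
Site-3 (95): take the remaining 1 — done.
Site-V: unused.
Cost = 18×35 + 13×90 + 1×95 = 1895.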